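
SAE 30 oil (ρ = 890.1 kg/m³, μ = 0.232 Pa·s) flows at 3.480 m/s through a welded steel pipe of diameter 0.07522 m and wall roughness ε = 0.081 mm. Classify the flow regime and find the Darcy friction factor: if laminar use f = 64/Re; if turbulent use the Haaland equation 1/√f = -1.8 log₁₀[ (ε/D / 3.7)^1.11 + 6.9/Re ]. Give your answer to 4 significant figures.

f ≈ 0.06373

Re = ρVD/μ = 890.1·3.48·0.07522/0.232 = 1004.
Re < 2300 → laminar, so f = 64/Re = 0.06373 (roughness is irrelevant in laminar flow).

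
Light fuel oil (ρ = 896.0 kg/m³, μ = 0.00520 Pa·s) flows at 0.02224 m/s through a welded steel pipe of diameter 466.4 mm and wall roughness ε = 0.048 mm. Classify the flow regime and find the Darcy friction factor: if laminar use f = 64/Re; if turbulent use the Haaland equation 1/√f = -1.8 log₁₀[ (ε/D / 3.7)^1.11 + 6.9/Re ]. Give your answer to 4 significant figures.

Re = ρVD/μ = 896·0.02224·0.4664/0.0052 = 1787.
Re < 2300 → laminar, so f = 64/Re = 0.03581 (roughness is irrelevant in laminar flow).

f ≈ 0.03581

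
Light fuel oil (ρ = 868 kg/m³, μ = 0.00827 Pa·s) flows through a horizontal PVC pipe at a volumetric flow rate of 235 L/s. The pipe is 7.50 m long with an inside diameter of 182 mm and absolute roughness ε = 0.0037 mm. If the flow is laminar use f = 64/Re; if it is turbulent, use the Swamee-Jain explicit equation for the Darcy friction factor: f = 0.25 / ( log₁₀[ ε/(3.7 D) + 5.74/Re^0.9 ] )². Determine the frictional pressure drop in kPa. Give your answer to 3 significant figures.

Q = 235 L/s = 235/1000 = 0.235 m³/s.
Cross-sectional area A = πD²/4 = π(0.182)²/4 = 0.02602 m²; mean velocity V = Q/A = 0.235/0.02602 = 9.033 m/s.
Reynolds number Re = ρVD/μ = 868 · 9.033 · 0.182 / 0.00827 = 1.726e+05.
Re > 4000 → turbulent. Relative roughness ε/D = 3.7e-06/0.182 = 2.03e-05. Swamee-Jain: f = 0.25/(log₁₀[2.03e-05/3.7 + 5.74/1.726e+05^0.9])² = 0.25/(log₁₀[5.49e-06 + 0.000111])² = 0.25/(-3.933)² = 0.01616.
Darcy-Weisbach: ΔP = f(L/D)(ρV²/2) = 0.01616·(7.5/0.182)·(868·9.033²/2) = 0.01616·41.21·3.541e+04 = 2.358e+04 Pa.
ΔP = 2.358e+04 Pa = 23.6 kPa.

ΔP ≈ 23.6 kPa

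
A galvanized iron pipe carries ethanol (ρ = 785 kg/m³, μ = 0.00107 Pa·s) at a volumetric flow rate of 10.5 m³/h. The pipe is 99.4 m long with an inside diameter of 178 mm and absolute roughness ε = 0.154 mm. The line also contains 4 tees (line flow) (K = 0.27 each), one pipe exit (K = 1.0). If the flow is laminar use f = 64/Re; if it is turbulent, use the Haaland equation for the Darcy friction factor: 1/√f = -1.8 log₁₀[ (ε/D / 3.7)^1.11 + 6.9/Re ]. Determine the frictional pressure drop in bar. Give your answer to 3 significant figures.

ΔP ≈ 9.84×10^-4 bar

Q = 10.5 m³/h = 10.5/3600 = 0.002917 m³/s.
Cross-sectional area A = πD²/4 = π(0.178)²/4 = 0.02488 m²; mean velocity V = Q/A = 0.002917/0.02488 = 0.1172 m/s.
Reynolds number Re = ρVD/μ = 785 · 0.1172 · 0.178 / 0.00107 = 1.531e+04.
Re > 4000 → turbulent. Relative roughness ε/D = 0.000154/0.178 = 0.000865. Haaland: 1/√f = -1.8 log₁₀[(0.000865/3.7)^1.11 + 6.9/1.531e+04] = -1.8 log₁₀[9.32e-05 + 0.000451] = 5.876, so f = 0.02896.
Total minor-loss coefficient ΣK = 4·0.27 + 1·1 = 2.08.
ΔP = [f·L/D + ΣK]·(ρV²/2) = [0.02896·99.4/0.178 + 2.08]·(785·0.1172²/2) = [16.17 + 2.08]·5.392 = 98.43 Pa.
ΔP = 98.43 Pa = 9.84×10^-4 bar.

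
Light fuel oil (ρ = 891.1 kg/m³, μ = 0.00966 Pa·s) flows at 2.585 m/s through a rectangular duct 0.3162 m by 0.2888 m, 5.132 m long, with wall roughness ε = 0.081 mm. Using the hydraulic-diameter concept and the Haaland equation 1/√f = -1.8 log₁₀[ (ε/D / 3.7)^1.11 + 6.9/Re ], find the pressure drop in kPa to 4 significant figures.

Hydraulic diameter D_h = 4A/P = 4·(0.3162·0.2888)/(2·(0.3162+0.2888)) = 0.3653/1.21 = 0.3019 m.
Re = ρVD_h/μ = 891.1·2.585·0.3019/0.00966 = 7.199e+04.
ε/D_h = 8.1e-05/0.3019 = 0.000268; Haaland gives 1/√f = -1.8 log₁₀[2.54e-05+9.59e-05] = 7.049, so f = 0.02012.
ΔP = f(L/D_h)(ρV²/2) = 0.02012·5.132/0.3019·2977 = 1019 Pa.
ΔP = 1.019 kPa.

ΔP ≈ 1.019 kPa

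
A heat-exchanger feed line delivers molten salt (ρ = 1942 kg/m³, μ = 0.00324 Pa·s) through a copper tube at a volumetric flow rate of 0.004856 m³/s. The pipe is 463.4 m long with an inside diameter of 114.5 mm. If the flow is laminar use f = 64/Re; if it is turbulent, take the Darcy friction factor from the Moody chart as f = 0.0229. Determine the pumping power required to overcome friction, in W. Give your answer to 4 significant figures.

P ≈ 97.19 W

Cross-sectional area A = πD²/4 = π(0.1145)²/4 = 0.0103 m²; mean velocity V = Q/A = 0.004856/0.0103 = 0.4716 m/s.
Reynolds number Re = ρVD/μ = 1942 · 0.4716 · 0.1145 / 0.00324 = 3.237e+04.
Re > 4000 → turbulent; use the Moody-chart value f = 0.0229.
Darcy-Weisbach: ΔP = f(L/D)(ρV²/2) = 0.0229·(463.4/0.1145)·(1942·0.4716²/2) = 0.0229·4047·216 = 2.002e+04 Pa.
Pumping power P = QΔP = 0.004856·2.002e+04 = 97.194 W = 97.19 W.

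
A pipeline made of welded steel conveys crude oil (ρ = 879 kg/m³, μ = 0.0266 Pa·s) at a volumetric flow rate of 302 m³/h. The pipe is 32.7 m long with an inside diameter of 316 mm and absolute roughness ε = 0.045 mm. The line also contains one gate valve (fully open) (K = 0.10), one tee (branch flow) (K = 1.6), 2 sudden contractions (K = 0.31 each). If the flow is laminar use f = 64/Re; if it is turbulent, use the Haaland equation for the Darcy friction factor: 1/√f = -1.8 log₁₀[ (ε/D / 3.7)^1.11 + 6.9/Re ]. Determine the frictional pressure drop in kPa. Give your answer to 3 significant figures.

Q = 302 m³/h = 302/3600 = 0.08389 m³/s.
Cross-sectional area A = πD²/4 = π(0.316)²/4 = 0.07843 m²; mean velocity V = Q/A = 0.08389/0.07843 = 1.07 m/s.
Reynolds number Re = ρVD/μ = 879 · 1.07 · 0.316 / 0.0266 = 1.117e+04.
Re > 4000 → turbulent. Relative roughness ε/D = 4.5e-05/0.316 = 0.000142. Haaland: 1/√f = -1.8 log₁₀[(0.000142/3.7)^1.11 + 6.9/1.117e+04] = -1.8 log₁₀[1.26e-05 + 0.000618] = 5.761, so f = 0.03013.
Total minor-loss coefficient ΣK = 1·0.1 + 1·1.6 + 2·0.31 = 2.32.
ΔP = [f·L/D + ΣK]·(ρV²/2) = [0.03013·32.7/0.316 + 2.32]·(879·1.07²/2) = [3.118 + 2.32]·502.9 = 2735 Pa.
ΔP = 2735 Pa = 2.73 kPa.

ΔP ≈ 2.73 kPa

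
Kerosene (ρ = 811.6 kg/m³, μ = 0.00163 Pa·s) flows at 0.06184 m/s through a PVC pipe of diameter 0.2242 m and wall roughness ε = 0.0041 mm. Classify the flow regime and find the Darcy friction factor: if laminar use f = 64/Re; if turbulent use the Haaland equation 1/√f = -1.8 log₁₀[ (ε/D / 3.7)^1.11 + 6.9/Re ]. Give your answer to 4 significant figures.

Re = ρVD/μ = 811.6·0.06184·0.2242/0.00163 = 6903.
Re > 4000 → turbulent. ε/D = 4.1e-06/0.2242 = 1.83e-05; Haaland: 1/√f = -1.8 log₁₀[1.29e-06 + 0.001] = 5.399, so f = 0.0343.

f ≈ 0.03430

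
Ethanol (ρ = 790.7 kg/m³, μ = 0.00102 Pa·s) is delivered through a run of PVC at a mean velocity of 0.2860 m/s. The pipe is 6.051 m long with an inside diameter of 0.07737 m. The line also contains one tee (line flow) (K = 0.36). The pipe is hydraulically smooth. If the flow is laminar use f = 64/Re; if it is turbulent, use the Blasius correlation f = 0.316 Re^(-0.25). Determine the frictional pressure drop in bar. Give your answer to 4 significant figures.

ΔP ≈ 8.148×10^-4 bar

Reynolds number Re = ρVD/μ = 790.7 · 0.286 · 0.07737 / 0.00102 = 1.715e+04.
Re > 4000 → turbulent. Smooth-pipe (Blasius): f = 0.316 Re^(-0.25) = 0.316/(1.715e+04)^0.25 = 0.02761.
Total minor-loss coefficient ΣK = 1·0.36 = 0.36.
ΔP = [f·L/D + ΣK]·(ρV²/2) = [0.02761·6.051/0.07737 + 0.36]·(790.7·0.286²/2) = [2.16 + 0.36]·32.34 = 81.48 Pa.
ΔP = 81.48 Pa = 8.148×10^-4 bar.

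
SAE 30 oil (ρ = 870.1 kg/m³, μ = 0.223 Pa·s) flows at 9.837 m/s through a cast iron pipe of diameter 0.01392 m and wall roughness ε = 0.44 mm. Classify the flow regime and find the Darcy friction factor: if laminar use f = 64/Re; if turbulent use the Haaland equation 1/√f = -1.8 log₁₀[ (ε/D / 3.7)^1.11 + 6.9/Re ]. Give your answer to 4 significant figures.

f ≈ 0.1198

Re = ρVD/μ = 870.1·9.837·0.01392/0.223 = 534.3.
Re < 2300 → laminar, so f = 64/Re = 0.1198 (roughness is irrelevant in laminar flow).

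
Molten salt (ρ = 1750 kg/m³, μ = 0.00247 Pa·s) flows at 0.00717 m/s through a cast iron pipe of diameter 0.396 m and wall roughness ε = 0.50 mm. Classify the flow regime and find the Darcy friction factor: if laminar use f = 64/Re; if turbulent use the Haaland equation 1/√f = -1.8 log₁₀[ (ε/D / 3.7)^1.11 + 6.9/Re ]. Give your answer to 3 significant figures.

Re = ρVD/μ = 1750·0.00717·0.396/0.00247 = 2012.
Re < 2300 → laminar, so f = 64/Re = 0.03181 (roughness is irrelevant in laminar flow).

f ≈ 0.0318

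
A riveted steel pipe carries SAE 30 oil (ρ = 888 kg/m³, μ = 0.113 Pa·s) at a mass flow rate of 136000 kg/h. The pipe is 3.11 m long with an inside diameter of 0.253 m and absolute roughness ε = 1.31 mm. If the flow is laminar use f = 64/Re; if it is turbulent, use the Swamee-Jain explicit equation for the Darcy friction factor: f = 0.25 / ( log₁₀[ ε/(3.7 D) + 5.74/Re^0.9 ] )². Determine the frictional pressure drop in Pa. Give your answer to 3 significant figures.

ṁ = 136000 kg/h = 136000/3600 = 37.78 kg/s.
A = πD²/4 = π(0.253)²/4 = 0.05027 m²; mean velocity V = ṁ/(ρA) = 37.78/(888 · 0.05027) = 0.8462 m/s.
Reynolds number Re = ρVD/μ = 888 · 0.8462 · 0.253 / 0.113 = 1682.
Re < 2300 → laminar flow, so f = 64/Re = 64/1682 = 0.03804 (the turbulent correlation is not needed).
Darcy-Weisbach: ΔP = f(L/D)(ρV²/2) = 0.03804·(3.11/0.253)·(888·0.8462²/2) = 0.03804·12.29·318 = 148.7 Pa.

ΔP ≈ 149 Pa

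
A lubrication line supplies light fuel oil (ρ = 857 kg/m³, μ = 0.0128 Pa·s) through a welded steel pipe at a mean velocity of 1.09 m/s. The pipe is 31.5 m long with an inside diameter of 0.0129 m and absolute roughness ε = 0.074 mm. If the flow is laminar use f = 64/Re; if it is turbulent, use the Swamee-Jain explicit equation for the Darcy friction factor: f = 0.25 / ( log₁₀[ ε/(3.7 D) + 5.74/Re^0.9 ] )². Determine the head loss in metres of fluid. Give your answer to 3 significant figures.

h_f ≈ 10.1 m

Reynolds number Re = ρVD/μ = 857 · 1.09 · 0.0129 / 0.0128 = 941.4.
Re < 2300 → laminar flow, so f = 64/Re = 64/941.4 = 0.06798 (the turbulent correlation is not needed).
Darcy-Weisbach: ΔP = f(L/D)(ρV²/2) = 0.06798·(31.5/0.0129)·(857·1.09²/2) = 0.06798·2442·509.1 = 8.451e+04 Pa.
Head loss h_f = ΔP/(ρg) = 8.451e+04/(857·9.81) = 10.1 m.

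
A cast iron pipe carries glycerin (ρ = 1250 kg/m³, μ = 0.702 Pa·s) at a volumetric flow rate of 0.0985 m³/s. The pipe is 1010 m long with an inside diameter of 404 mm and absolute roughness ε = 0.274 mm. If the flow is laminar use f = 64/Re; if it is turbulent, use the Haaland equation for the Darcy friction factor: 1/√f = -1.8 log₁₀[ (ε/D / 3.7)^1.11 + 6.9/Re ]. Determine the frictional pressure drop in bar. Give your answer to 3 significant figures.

ΔP ≈ 1.07 bar

Cross-sectional area A = πD²/4 = π(0.404)²/4 = 0.1282 m²; mean velocity V = Q/A = 0.0985/0.1282 = 0.7684 m/s.
Reynolds number Re = ρVD/μ = 1250 · 0.7684 · 0.404 / 0.702 = 552.8.
Re < 2300 → laminar flow, so f = 64/Re = 64/552.8 = 0.1158 (the turbulent correlation is not needed).
Darcy-Weisbach: ΔP = f(L/D)(ρV²/2) = 0.1158·(1010/0.404)·(1250·0.7684²/2) = 0.1158·2500·369 = 1.068e+05 Pa.
ΔP = 1.068e+05 Pa = 1.07 bar.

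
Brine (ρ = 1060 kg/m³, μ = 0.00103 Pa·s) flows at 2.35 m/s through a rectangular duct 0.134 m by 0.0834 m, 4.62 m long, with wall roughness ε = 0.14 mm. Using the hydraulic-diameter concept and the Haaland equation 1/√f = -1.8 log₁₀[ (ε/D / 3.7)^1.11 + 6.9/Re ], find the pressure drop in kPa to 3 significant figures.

ΔP ≈ 2.90 kPa

Hydraulic diameter D_h = 4A/P = 4·(0.134·0.0834)/(2·(0.134+0.0834)) = 0.0447/0.4348 = 0.1028 m.
Re = ρVD_h/μ = 1060·2.35·0.1028/0.00103 = 2.486e+05.
ε/D_h = 0.00014/0.1028 = 0.00136; Haaland gives 1/√f = -1.8 log₁₀[0.000154+2.78e-05] = 6.732, so f = 0.02207.
ΔP = f(L/D_h)(ρV²/2) = 0.02207·4.62/0.1028·2927 = 2902 Pa.
ΔP = 2.90 kPa.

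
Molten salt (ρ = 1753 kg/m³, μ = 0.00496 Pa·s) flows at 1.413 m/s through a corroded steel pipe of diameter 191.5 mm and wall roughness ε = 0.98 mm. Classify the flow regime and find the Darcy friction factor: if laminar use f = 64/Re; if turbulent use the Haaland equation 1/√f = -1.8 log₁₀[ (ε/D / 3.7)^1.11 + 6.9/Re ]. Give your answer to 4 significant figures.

Re = ρVD/μ = 1753·1.413·0.1915/0.00496 = 9.563e+04.
Re > 4000 → turbulent. ε/D = 0.00098/0.1915 = 0.00512; Haaland: 1/√f = -1.8 log₁₀[0.00067 + 7.22e-05] = 5.633, so f = 0.03152.

f ≈ 0.03152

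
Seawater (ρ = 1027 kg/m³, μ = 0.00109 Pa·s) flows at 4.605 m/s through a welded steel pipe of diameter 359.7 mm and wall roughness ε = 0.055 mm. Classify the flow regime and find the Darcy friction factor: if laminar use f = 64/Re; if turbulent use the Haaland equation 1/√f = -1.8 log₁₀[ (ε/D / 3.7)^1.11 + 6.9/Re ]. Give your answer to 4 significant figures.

Re = ρVD/μ = 1027·4.605·0.3597/0.00109 = 1.561e+06.
Re > 4000 → turbulent. ε/D = 5.5e-05/0.3597 = 0.000153; Haaland: 1/√f = -1.8 log₁₀[1.36e-05 + 4.42e-06] = 8.539, so f = 0.01371.

f ≈ 0.01371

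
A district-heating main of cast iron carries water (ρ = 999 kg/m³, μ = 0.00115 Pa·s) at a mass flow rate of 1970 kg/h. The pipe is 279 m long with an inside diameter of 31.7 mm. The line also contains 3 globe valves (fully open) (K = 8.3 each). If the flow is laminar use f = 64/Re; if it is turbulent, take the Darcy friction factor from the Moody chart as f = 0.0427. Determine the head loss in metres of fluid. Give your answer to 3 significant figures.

h_f ≈ 9.84 m

ṁ = 1970 kg/h = 1970/3600 = 0.5472 kg/s.
A = πD²/4 = π(0.0317)²/4 = 0.0007892 m²; mean velocity V = ṁ/(ρA) = 0.5472/(999 · 0.0007892) = 0.694 m/s.
Reynolds number Re = ρVD/μ = 999 · 0.694 · 0.0317 / 0.00115 = 1.911e+04.
Re > 4000 → turbulent; use the Moody-chart value f = 0.0427.
Total minor-loss coefficient ΣK = 3·8.3 = 24.9.
ΔP = [f·L/D + ΣK]·(ρV²/2) = [0.0427·279/0.0317 + 24.9]·(999·0.694²/2) = [375.8 + 24.9]·240.6 = 9.642e+04 Pa.
Head loss h_f = ΔP/(ρg) = 9.642e+04/(999·9.81) = 9.84 m.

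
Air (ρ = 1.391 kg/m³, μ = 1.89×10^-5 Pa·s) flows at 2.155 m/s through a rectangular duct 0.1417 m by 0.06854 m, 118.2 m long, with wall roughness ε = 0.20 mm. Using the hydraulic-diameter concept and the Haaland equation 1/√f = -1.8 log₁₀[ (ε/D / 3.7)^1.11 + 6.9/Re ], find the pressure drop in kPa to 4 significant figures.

ΔP ≈ 0.1296 kPa

Hydraulic diameter D_h = 4A/P = 4·(0.1417·0.06854)/(2·(0.1417+0.06854)) = 0.03885/0.4205 = 0.09239 m.
Re = ρVD_h/μ = 1.391·2.155·0.09239/1.89e-05 = 1.465e+04.
ε/D_h = 0.0002/0.09239 = 0.00216; Haaland gives 1/√f = -1.8 log₁₀[0.000258+0.000471] = 5.647, so f = 0.03136.
ΔP = f(L/D_h)(ρV²/2) = 0.03136·118.2/0.09239·3.23 = 129.6 Pa.
ΔP = 0.1296 kPa.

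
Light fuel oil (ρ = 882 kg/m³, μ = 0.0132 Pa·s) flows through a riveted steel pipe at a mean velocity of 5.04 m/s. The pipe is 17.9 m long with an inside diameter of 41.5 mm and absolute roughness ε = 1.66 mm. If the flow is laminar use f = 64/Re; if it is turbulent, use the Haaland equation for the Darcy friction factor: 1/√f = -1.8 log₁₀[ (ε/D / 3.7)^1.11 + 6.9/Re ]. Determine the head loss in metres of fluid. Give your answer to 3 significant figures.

Reynolds number Re = ρVD/μ = 882 · 5.04 · 0.0415 / 0.0132 = 1.398e+04.
Re > 4000 → turbulent. Relative roughness ε/D = 0.00166/0.0415 = 0.04. Haaland: 1/√f = -1.8 log₁₀[(0.04/3.7)^1.11 + 6.9/1.398e+04] = -1.8 log₁₀[0.00657 + 0.000494] = 3.872, so f = 0.06671.
Darcy-Weisbach: ΔP = f(L/D)(ρV²/2) = 0.06671·(17.9/0.0415)·(882·5.04²/2) = 0.06671·431.3·1.12e+04 = 3.223e+05 Pa.
Head loss h_f = ΔP/(ρg) = 3.223e+05/(882·9.81) = 37.3 m.

h_f ≈ 37.3 m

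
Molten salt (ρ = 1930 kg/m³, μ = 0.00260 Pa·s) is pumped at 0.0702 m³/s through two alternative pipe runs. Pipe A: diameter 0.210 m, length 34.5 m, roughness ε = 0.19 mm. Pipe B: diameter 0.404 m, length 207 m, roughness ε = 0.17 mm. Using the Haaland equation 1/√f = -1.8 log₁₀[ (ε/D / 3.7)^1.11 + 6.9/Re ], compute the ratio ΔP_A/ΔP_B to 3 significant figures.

ΔP_A/ΔP_B ≈ 4.75

Pipe A: V = Q/A = 0.0702/0.03464 = 2.027 m/s; Re = 3.159e+05; ε/D = 0.000905; Haaland → f = 0.02007; ΔP_A = f(L/D)(ρV²/2) = 1.307e+04 Pa.
Pipe B: V = Q/A = 0.0702/0.1282 = 0.5476 m/s; Re = 1.642e+05; ε/D = 0.000421; Haaland → f = 0.01858; ΔP_B = f(L/D)(ρV²/2) = 2754 Pa.
ΔP_A/ΔP_B = 1.307e+04/2754 = 4.75.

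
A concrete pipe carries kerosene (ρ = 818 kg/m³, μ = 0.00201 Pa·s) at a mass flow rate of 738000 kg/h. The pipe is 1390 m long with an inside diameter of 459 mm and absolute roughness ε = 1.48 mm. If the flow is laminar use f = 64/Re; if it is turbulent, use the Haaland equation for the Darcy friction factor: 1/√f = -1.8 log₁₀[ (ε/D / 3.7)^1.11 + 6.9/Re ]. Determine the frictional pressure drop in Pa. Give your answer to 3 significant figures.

ΔP ≈ 77200 Pa

ṁ = 738000 kg/h = 738000/3600 = 205 kg/s.
A = πD²/4 = π(0.459)²/4 = 0.1655 m²; mean velocity V = ṁ/(ρA) = 205/(818 · 0.1655) = 1.515 m/s.
Reynolds number Re = ρVD/μ = 818 · 1.515 · 0.459 / 0.00201 = 2.829e+05.
Re > 4000 → turbulent. Relative roughness ε/D = 0.00148/0.459 = 0.00322. Haaland: 1/√f = -1.8 log₁₀[(0.00322/3.7)^1.11 + 6.9/2.829e+05] = -1.8 log₁₀[0.000401 + 2.44e-05] = 6.067, so f = 0.02717.
Darcy-Weisbach: ΔP = f(L/D)(ρV²/2) = 0.02717·(1390/0.459)·(818·1.515²/2) = 0.02717·3028·938.2 = 7.718e+04 Pa.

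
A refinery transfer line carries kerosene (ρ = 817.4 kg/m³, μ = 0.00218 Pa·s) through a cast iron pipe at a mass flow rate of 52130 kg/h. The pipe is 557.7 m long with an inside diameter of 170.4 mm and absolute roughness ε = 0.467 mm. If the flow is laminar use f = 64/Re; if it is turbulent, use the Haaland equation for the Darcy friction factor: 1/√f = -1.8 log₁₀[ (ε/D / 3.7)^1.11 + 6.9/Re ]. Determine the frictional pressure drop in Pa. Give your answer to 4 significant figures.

ṁ = 52130 kg/h = 52130/3600 = 14.48 kg/s.
A = πD²/4 = π(0.1704)²/4 = 0.0228 m²; mean velocity V = ṁ/(ρA) = 14.48/(817.4 · 0.0228) = 0.7768 m/s.
Reynolds number Re = ρVD/μ = 817.4 · 0.7768 · 0.1704 / 0.00218 = 4.963e+04.
Re > 4000 → turbulent. Relative roughness ε/D = 0.000467/0.1704 = 0.00274. Haaland: 1/√f = -1.8 log₁₀[(0.00274/3.7)^1.11 + 6.9/4.963e+04] = -1.8 log₁₀[0.000335 + 0.000139] = 5.983, so f = 0.02793.
Darcy-Weisbach: ΔP = f(L/D)(ρV²/2) = 0.02793·(557.7/0.1704)·(817.4·0.7768²/2) = 0.02793·3273·246.6 = 2.255e+04 Pa.

ΔP ≈ 22550 Pa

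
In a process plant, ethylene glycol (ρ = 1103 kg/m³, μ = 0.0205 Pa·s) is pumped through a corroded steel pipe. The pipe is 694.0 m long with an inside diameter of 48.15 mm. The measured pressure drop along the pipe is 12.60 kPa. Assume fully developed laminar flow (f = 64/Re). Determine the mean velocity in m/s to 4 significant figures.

V ≈ 0.06417 m/s

For laminar flow, f = 64/Re with Re = ρVD/μ, so Darcy-Weisbach reduces to ΔP = 32μLV/D². Solving for V: V = ΔP·D²/(32μL) = 1.26e+04·(0.04815)²/(32·0.0205·694) = 0.06417 m/s.
Check: Re = ρVD/μ = 1103·0.06417·0.04815/0.0205 = 166.2 < 2300, so the laminar assumption holds.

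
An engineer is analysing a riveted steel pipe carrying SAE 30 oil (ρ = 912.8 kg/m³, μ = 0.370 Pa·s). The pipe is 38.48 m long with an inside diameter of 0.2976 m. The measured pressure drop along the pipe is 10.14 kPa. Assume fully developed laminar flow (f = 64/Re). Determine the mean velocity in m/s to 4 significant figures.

V ≈ 1.971 m/s

For laminar flow, f = 64/Re with Re = ρVD/μ, so Darcy-Weisbach reduces to ΔP = 32μLV/D². Solving for V: V = ΔP·D²/(32μL) = 1.014e+04·(0.2976)²/(32·0.37·38.48) = 1.971 m/s.
Check: Re = ρVD/μ = 912.8·1.971·0.2976/0.37 = 1447 < 2300, so the laminar assumption holds.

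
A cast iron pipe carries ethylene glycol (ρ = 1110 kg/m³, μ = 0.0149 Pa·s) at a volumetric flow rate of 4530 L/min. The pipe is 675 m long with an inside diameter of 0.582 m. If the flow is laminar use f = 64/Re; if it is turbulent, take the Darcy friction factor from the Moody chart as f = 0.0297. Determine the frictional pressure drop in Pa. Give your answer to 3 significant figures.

ΔP ≈ 1540 Pa

Q = 4530 L/min = 4530/60000 = 0.0755 m³/s.
Cross-sectional area A = πD²/4 = π(0.582)²/4 = 0.266 m²; mean velocity V = Q/A = 0.0755/0.266 = 0.2838 m/s.
Reynolds number Re = ρVD/μ = 1110 · 0.2838 · 0.582 / 0.0149 = 1.23e+04.
Re > 4000 → turbulent; use the Moody-chart value f = 0.0297.
Darcy-Weisbach: ΔP = f(L/D)(ρV²/2) = 0.0297·(675/0.582)·(1110·0.2838²/2) = 0.0297·1160·44.7 = 1540 Pa.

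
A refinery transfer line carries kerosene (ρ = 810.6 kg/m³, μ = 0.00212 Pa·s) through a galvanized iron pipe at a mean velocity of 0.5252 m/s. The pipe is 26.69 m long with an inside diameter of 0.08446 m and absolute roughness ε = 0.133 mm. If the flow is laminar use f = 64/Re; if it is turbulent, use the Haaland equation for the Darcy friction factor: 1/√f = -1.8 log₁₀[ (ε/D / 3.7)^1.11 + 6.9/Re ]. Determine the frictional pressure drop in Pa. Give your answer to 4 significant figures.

ΔP ≈ 1045 Pa

Reynolds number Re = ρVD/μ = 810.6 · 0.5252 · 0.08446 / 0.00212 = 1.696e+04.
Re > 4000 → turbulent. Relative roughness ε/D = 0.000133/0.08446 = 0.00157. Haaland: 1/√f = -1.8 log₁₀[(0.00157/3.7)^1.11 + 6.9/1.696e+04] = -1.8 log₁₀[0.000181 + 0.000407] = 5.815, so f = 0.02957.
Darcy-Weisbach: ΔP = f(L/D)(ρV²/2) = 0.02957·(26.69/0.08446)·(810.6·0.5252²/2) = 0.02957·316·111.8 = 1045 Pa.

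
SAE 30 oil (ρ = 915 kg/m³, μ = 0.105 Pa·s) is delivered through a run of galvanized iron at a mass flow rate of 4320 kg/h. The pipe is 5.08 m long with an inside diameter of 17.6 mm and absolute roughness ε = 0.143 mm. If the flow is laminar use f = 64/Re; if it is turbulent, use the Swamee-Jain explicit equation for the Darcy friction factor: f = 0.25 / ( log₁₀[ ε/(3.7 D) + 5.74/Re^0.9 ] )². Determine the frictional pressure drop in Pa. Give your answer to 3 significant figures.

ṁ = 4320 kg/h = 4320/3600 = 1.2 kg/s.
A = πD²/4 = π(0.0176)²/4 = 0.0002433 m²; mean velocity V = ṁ/(ρA) = 1.2/(915 · 0.0002433) = 5.391 m/s.
Reynolds number Re = ρVD/μ = 915 · 5.391 · 0.0176 / 0.105 = 826.8.
Re < 2300 → laminar flow, so f = 64/Re = 64/826.8 = 0.07741 (the turbulent correlation is not needed).
Darcy-Weisbach: ΔP = f(L/D)(ρV²/2) = 0.07741·(5.08/0.0176)·(915·5.391²/2) = 0.07741·288.6·1.329e+04 = 2.97e+05 Pa.

ΔP ≈ 297000 Pa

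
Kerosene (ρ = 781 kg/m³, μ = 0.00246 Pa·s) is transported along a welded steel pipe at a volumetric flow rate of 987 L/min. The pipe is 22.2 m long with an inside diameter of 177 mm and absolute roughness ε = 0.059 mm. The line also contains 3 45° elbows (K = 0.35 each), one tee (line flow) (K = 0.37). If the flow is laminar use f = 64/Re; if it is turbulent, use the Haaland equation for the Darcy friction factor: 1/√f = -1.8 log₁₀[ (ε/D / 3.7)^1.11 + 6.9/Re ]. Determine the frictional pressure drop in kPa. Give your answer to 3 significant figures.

Q = 987 L/min = 987/60000 = 0.01645 m³/s.
Cross-sectional area A = πD²/4 = π(0.177)²/4 = 0.02461 m²; mean velocity V = Q/A = 0.01645/0.02461 = 0.6685 m/s.
Reynolds number Re = ρVD/μ = 781 · 0.6685 · 0.177 / 0.00246 = 3.757e+04.
Re > 4000 → turbulent. Relative roughness ε/D = 5.9e-05/0.177 = 0.000333. Haaland: 1/√f = -1.8 log₁₀[(0.000333/3.7)^1.11 + 6.9/3.757e+04] = -1.8 log₁₀[3.23e-05 + 0.000184] = 6.598, so f = 0.02297.
Total minor-loss coefficient ΣK = 3·0.35 + 1·0.37 = 1.42.
ΔP = [f·L/D + ΣK]·(ρV²/2) = [0.02297·22.2/0.177 + 1.42]·(781·0.6685²/2) = [2.881 + 1.42]·174.5 = 750.7 Pa.
ΔP = 750.7 Pa = 0.751 kPa.

ΔP ≈ 0.751 kPa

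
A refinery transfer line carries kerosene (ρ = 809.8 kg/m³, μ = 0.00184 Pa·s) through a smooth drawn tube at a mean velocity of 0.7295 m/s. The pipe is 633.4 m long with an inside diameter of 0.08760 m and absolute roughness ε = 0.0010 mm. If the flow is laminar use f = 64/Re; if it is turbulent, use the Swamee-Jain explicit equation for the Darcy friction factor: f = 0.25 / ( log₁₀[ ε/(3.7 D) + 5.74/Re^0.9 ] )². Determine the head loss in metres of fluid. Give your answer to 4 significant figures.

h_f ≈ 4.662 m

Reynolds number Re = ρVD/μ = 809.8 · 0.7295 · 0.0876 / 0.00184 = 2.812e+04.
Re > 4000 → turbulent. Relative roughness ε/D = 1e-06/0.0876 = 1.14e-05. Swamee-Jain: f = 0.25/(log₁₀[1.14e-05/3.7 + 5.74/2.812e+04^0.9])² = 0.25/(log₁₀[3.09e-06 + 0.000569])² = 0.25/(-3.243)² = 0.02377.
Darcy-Weisbach: ΔP = f(L/D)(ρV²/2) = 0.02377·(633.4/0.0876)·(809.8·0.7295²/2) = 0.02377·7231·215.5 = 3.704e+04 Pa.
Head loss h_f = ΔP/(ρg) = 3.704e+04/(809.8·9.81) = 4.662 m.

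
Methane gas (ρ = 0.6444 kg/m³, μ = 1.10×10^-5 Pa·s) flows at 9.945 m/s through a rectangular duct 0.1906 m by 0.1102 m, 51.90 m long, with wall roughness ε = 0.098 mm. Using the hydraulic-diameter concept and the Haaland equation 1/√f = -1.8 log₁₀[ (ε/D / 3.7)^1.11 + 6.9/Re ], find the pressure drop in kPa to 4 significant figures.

Hydraulic diameter D_h = 4A/P = 4·(0.1906·0.1102)/(2·(0.1906+0.1102)) = 0.08402/0.6016 = 0.1397 m.
Re = ρVD_h/μ = 0.6444·9.945·0.1397/1.1e-05 = 8.136e+04.
ε/D_h = 9.8e-05/0.1397 = 0.000702; Haaland gives 1/√f = -1.8 log₁₀[7.39e-05+8.48e-05] = 6.839, so f = 0.02138.
ΔP = f(L/D_h)(ρV²/2) = 0.02138·51.9/0.1397·31.87 = 253.2 Pa.
ΔP = 0.2532 kPa.

ΔP ≈ 0.2532 kPa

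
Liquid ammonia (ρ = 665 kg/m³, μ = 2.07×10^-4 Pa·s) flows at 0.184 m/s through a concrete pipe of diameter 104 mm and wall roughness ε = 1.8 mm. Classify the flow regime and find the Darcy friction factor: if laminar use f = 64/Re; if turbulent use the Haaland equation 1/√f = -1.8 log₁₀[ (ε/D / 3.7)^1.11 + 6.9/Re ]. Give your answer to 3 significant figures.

Re = ρVD/μ = 665·0.184·0.104/0.000207 = 6.148e+04.
Re > 4000 → turbulent. ε/D = 0.0018/0.104 = 0.0173; Haaland: 1/√f = -1.8 log₁₀[0.00259 + 0.000112] = 4.622, so f = 0.04681.

f ≈ 0.0468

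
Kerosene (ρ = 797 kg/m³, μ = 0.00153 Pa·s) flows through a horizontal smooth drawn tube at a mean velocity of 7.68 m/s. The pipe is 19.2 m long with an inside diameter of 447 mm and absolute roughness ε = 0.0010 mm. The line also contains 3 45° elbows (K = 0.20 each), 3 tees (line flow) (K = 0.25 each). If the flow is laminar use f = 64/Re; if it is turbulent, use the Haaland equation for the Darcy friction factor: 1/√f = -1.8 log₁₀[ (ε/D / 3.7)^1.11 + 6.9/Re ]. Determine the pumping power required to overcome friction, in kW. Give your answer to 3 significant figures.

P ≈ 51.1 kW

Reynolds number Re = ρVD/μ = 797 · 7.68 · 0.447 / 0.00153 = 1.788e+06.
Re > 4000 → turbulent. Relative roughness ε/D = 1e-06/0.447 = 2.24e-06. Haaland: 1/√f = -1.8 log₁₀[(2.24e-06/3.7)^1.11 + 6.9/1.788e+06] = -1.8 log₁₀[1.25e-07 + 3.86e-06] = 9.72, so f = 0.01059.
Total minor-loss coefficient ΣK = 3·0.2 + 3·0.25 = 1.35.
ΔP = [f·L/D + ΣK]·(ρV²/2) = [0.01059·19.2/0.447 + 1.35]·(797·7.68²/2) = [0.4547 + 1.35]·2.35e+04 = 4.242e+04 Pa.
Q = V·A = 7.68·0.1569 = 1.205 m³/s.
Pumping power P = QΔP = 1.205·4.242e+04 = 51120 W = 51.1 kW.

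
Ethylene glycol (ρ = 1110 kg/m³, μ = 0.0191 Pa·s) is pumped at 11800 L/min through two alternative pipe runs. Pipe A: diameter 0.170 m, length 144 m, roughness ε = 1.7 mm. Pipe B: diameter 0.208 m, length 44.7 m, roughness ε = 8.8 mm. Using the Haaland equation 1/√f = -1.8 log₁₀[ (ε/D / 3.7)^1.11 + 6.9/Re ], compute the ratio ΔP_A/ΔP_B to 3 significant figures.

ΔP_A/ΔP_B ≈ 5.11

Pipe A: V = Q/A = 0.1967/0.0227 = 8.664 m/s; Re = 8.56e+04; ε/D = 0.01; Haaland → f = 0.03863; ΔP_A = f(L/D)(ρV²/2) = 1.363e+06 Pa.
Pipe B: V = Q/A = 0.1967/0.03398 = 5.788 m/s; Re = 6.996e+04; ε/D = 0.0423; Haaland → f = 0.06681; ΔP_B = f(L/D)(ρV²/2) = 2.669e+05 Pa.
ΔP_A/ΔP_B = 1.363e+06/2.669e+05 = 5.11.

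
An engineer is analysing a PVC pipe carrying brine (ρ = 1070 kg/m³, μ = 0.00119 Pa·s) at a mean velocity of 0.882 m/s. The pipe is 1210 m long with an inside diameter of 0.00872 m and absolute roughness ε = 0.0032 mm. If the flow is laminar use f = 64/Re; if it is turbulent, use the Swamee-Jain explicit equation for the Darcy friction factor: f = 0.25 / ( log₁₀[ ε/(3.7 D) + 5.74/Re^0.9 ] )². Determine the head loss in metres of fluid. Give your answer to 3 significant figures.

h_f ≈ 192 m

Reynolds number Re = ρVD/μ = 1070 · 0.882 · 0.00872 / 0.00119 = 6915.
Re > 4000 → turbulent. Relative roughness ε/D = 3.2e-06/0.00872 = 0.000367. Swamee-Jain: f = 0.25/(log₁₀[0.000367/3.7 + 5.74/6915^0.9])² = 0.25/(log₁₀[9.92e-05 + 0.00201])² = 0.25/(-2.676)² = 0.03491.
Darcy-Weisbach: ΔP = f(L/D)(ρV²/2) = 0.03491·(1210/0.00872)·(1070·0.882²/2) = 0.03491·1.388e+05·416.2 = 2.016e+06 Pa.
Head loss h_f = ΔP/(ρg) = 2.016e+06/(1070·9.81) = 192 m.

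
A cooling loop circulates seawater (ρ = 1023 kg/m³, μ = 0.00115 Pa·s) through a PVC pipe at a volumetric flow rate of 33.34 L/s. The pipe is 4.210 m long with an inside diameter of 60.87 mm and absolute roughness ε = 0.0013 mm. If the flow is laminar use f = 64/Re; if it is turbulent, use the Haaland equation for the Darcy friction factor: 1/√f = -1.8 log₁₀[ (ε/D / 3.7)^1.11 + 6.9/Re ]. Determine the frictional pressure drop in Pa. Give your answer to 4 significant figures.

ΔP ≈ 59750 Pa

Q = 33.34 L/s = 33.34/1000 = 0.03334 m³/s.
Cross-sectional area A = πD²/4 = π(0.06087)²/4 = 0.00291 m²; mean velocity V = Q/A = 0.03334/0.00291 = 11.46 m/s.
Reynolds number Re = ρVD/μ = 1023 · 11.46 · 0.06087 / 0.00115 = 6.204e+05.
Re > 4000 → turbulent. Relative roughness ε/D = 1.3e-06/0.06087 = 2.14e-05. Haaland: 1/√f = -1.8 log₁₀[(2.14e-05/3.7)^1.11 + 6.9/6.204e+05] = -1.8 log₁₀[1.53e-06 + 1.11e-05] = 8.816, so f = 0.01287.
Darcy-Weisbach: ΔP = f(L/D)(ρV²/2) = 0.01287·(4.21/0.06087)·(1023·11.46²/2) = 0.01287·69.16·6.714e+04 = 5.975e+04 Pa.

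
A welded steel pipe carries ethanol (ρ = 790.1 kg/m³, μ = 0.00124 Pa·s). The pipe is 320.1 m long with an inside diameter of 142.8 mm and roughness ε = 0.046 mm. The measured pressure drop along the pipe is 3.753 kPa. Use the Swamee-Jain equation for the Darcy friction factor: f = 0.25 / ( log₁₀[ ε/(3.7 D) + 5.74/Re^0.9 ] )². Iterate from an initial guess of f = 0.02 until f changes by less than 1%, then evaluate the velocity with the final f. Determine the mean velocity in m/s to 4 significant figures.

Rearranging Darcy-Weisbach: V = √(2·ΔP·D/(f·L·ρ)). With ε/D = 4.6e-05/0.1428 = 0.000322, iterate starting from f = 0.02:
  f = 0.02 → V = √(2·3753·0.1428/(0.02·320.1·790.1)) = 0.4603 m/s; Re = ρVD/μ = 4.188e+04; f → 0.02275
  f = 0.02275 → V = 0.4316 m/s; Re = 3.927e+04; f → 0.02304
  f = 0.02304 → V = 0.4289 m/s; Re = 3.902e+04; f → 0.02307
Converged (Δf/f < 1%). With the final f = 0.02307: V = √(2·3753·0.1428/(0.02307·320.1·790.1)) = 0.4286 m/s.

V ≈ 0.4286 m/s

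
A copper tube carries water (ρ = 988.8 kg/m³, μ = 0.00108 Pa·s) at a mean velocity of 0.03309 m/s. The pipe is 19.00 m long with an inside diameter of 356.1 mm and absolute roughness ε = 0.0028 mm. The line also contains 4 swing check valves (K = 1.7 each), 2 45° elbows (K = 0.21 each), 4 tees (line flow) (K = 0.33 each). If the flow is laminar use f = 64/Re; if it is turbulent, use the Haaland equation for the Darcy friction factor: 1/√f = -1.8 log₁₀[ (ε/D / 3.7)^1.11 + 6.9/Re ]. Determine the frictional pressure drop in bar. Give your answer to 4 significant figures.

ΔP ≈ 5.497×10^-5 bar

Reynolds number Re = ρVD/μ = 988.8 · 0.03309 · 0.3561 / 0.00108 = 1.079e+04.
Re > 4000 → turbulent. Relative roughness ε/D = 2.8e-06/0.3561 = 7.86e-06. Haaland: 1/√f = -1.8 log₁₀[(7.86e-06/3.7)^1.11 + 6.9/1.079e+04] = -1.8 log₁₀[5.05e-07 + 0.00064] = 5.749, so f = 0.03026.
Total minor-loss coefficient ΣK = 4·1.7 + 2·0.21 + 4·0.33 = 8.54.
ΔP = [f·L/D + ΣK]·(ρV²/2) = [0.03026·19/0.3561 + 8.54]·(988.8·0.03309²/2) = [1.614 + 8.54]·0.5413 = 5.497 Pa.
ΔP = 5.497 Pa = 5.497×10^-5 bar.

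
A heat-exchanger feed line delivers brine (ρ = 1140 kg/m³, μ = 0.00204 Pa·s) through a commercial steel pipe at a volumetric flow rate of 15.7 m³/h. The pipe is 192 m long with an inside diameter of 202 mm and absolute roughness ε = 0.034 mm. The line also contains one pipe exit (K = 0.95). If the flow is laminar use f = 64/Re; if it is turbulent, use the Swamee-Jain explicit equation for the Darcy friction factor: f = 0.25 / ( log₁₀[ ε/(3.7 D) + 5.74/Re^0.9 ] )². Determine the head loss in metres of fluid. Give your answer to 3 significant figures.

Q = 15.7 m³/h = 15.7/3600 = 0.004361 m³/s.
Cross-sectional area A = πD²/4 = π(0.202)²/4 = 0.03205 m²; mean velocity V = Q/A = 0.004361/0.03205 = 0.1361 m/s.
Reynolds number Re = ρVD/μ = 1140 · 0.1361 · 0.202 / 0.00204 = 1.536e+04.
Re > 4000 → turbulent. Relative roughness ε/D = 3.4e-05/0.202 = 0.000168. Swamee-Jain: f = 0.25/(log₁₀[0.000168/3.7 + 5.74/1.536e+04^0.9])² = 0.25/(log₁₀[4.55e-05 + 0.00098])² = 0.25/(-2.989)² = 0.02798.
Total minor-loss coefficient ΣK = 1·0.95 = 0.95.
ΔP = [f·L/D + ΣK]·(ρV²/2) = [0.02798·192/0.202 + 0.95]·(1140·0.1361²/2) = [26.59 + 0.95]·10.56 = 290.7 Pa.
Head loss h_f = ΔP/(ρg) = 290.7/(1140·9.81) = 0.0260 m.

h_f ≈ 0.0260 m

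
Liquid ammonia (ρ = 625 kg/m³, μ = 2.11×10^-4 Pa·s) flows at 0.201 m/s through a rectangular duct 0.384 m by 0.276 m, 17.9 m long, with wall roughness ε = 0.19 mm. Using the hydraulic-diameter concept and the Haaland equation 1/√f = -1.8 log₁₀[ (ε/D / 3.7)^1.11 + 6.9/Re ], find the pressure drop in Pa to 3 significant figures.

Hydraulic diameter D_h = 4A/P = 4·(0.384·0.276)/(2·(0.384+0.276)) = 0.4239/1.32 = 0.3212 m.
Re = ρVD_h/μ = 625·0.201·0.3212/0.000211 = 1.912e+05.
ε/D_h = 0.00019/0.3212 = 0.000592; Haaland gives 1/√f = -1.8 log₁₀[6.11e-05+3.61e-05] = 7.222, so f = 0.01917.
ΔP = f(L/D_h)(ρV²/2) = 0.01917·17.9/0.3212·12.63 = 13.49 Pa.

ΔP ≈ 13.5 Pa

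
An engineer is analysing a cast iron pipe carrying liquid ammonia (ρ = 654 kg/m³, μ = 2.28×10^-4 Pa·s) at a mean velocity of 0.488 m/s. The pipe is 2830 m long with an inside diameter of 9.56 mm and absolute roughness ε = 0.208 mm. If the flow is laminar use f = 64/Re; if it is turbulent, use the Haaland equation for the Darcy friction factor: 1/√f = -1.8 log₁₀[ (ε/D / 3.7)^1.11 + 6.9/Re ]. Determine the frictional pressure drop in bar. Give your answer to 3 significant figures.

ΔP ≈ 12.2 bar

Reynolds number Re = ρVD/μ = 654 · 0.488 · 0.00956 / 0.000228 = 1.338e+04.
Re > 4000 → turbulent. Relative roughness ε/D = 0.000208/0.00956 = 0.0218. Haaland: 1/√f = -1.8 log₁₀[(0.0218/3.7)^1.11 + 6.9/1.338e+04] = -1.8 log₁₀[0.00334 + 0.000516] = 4.345, so f = 0.05298.
Darcy-Weisbach: ΔP = f(L/D)(ρV²/2) = 0.05298·(2830/0.00956)·(654·0.488²/2) = 0.05298·2.96e+05·77.87 = 1.221e+06 Pa.
ΔP = 1.221e+06 Pa = 12.2 bar.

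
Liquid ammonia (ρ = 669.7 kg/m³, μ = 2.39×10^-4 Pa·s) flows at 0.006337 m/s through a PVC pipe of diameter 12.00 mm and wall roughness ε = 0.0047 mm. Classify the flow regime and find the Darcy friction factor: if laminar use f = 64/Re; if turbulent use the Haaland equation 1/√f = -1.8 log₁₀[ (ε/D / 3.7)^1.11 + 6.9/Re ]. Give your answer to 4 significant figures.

f ≈ 0.3004

Re = ρVD/μ = 669.7·0.006337·0.012/0.000239 = 213.1.
Re < 2300 → laminar, so f = 64/Re = 0.3004 (roughness is irrelevant in laminar flow).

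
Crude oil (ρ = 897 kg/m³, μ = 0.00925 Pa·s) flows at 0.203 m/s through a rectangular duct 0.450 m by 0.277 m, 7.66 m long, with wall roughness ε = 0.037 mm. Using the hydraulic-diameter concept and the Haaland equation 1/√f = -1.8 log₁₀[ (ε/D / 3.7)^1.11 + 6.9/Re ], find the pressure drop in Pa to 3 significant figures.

ΔP ≈ 14.3 Pa

Hydraulic diameter D_h = 4A/P = 4·(0.45·0.277)/(2·(0.45+0.277)) = 0.4986/1.454 = 0.3429 m.
Re = ρVD_h/μ = 897·0.203·0.3429/0.00925 = 6750.
ε/D_h = 3.7e-05/0.3429 = 0.000108; Haaland gives 1/√f = -1.8 log₁₀[9.25e-06+0.00102] = 5.376, so f = 0.0346.
ΔP = f(L/D_h)(ρV²/2) = 0.0346·7.66/0.3429·18.48 = 14.29 Pa.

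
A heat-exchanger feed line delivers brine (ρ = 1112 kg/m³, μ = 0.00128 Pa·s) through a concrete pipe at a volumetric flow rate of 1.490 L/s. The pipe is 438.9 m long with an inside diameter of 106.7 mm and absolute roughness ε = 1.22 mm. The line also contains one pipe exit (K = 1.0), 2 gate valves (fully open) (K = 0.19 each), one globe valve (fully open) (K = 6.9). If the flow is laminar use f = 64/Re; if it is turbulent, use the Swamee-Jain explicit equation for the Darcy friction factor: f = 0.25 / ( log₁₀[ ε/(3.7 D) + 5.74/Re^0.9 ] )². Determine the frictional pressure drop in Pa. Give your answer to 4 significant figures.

ΔP ≈ 2905 Pa

Q = 1.490 L/s = 1.490/1000 = 0.00149 m³/s.
Cross-sectional area A = πD²/4 = π(0.1067)²/4 = 0.008942 m²; mean velocity V = Q/A = 0.00149/0.008942 = 0.1666 m/s.
Reynolds number Re = ρVD/μ = 1112 · 0.1666 · 0.1067 / 0.00128 = 1.545e+04.
Re > 4000 → turbulent. Relative roughness ε/D = 0.00122/0.1067 = 0.0114. Swamee-Jain: f = 0.25/(log₁₀[0.0114/3.7 + 5.74/1.545e+04^0.9])² = 0.25/(log₁₀[0.00309 + 0.000975])² = 0.25/(-2.391)² = 0.04373.
Total minor-loss coefficient ΣK = 1·1 + 2·0.19 + 1·6.9 = 8.28.
ΔP = [f·L/D + ΣK]·(ρV²/2) = [0.04373·438.9/0.1067 + 8.28]·(1112·0.1666²/2) = [179.9 + 8.28]·15.44 = 2905 Pa.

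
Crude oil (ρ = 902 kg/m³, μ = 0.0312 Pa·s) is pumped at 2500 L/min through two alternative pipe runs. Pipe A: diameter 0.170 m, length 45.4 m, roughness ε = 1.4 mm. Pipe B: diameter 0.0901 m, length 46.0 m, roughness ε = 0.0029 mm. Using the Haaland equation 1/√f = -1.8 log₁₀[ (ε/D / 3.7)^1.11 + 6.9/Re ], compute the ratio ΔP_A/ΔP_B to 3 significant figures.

Pipe A: V = Q/A = 0.04167/0.0227 = 1.836 m/s; Re = 9022; ε/D = 0.00824; Haaland → f = 0.04169; ΔP_A = f(L/D)(ρV²/2) = 1.692e+04 Pa.
Pipe B: V = Q/A = 0.04167/0.006376 = 6.535 m/s; Re = 1.702e+04; ε/D = 3.22e-05; Haaland → f = 0.02686; ΔP_B = f(L/D)(ρV²/2) = 2.642e+05 Pa.
ΔP_A/ΔP_B = 1.692e+04/2.642e+05 = 0.0641.

ΔP_A/ΔP_B ≈ 0.0641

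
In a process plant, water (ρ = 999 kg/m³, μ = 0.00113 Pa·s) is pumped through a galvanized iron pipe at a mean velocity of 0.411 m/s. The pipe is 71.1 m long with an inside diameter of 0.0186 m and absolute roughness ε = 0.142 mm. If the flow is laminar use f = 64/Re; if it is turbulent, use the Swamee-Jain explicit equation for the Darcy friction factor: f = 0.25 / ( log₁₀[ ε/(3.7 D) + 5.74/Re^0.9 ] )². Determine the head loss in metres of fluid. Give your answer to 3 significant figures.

h_f ≈ 1.45 m

Reynolds number Re = ρVD/μ = 999 · 0.411 · 0.0186 / 0.00113 = 6758.
Re > 4000 → turbulent. Relative roughness ε/D = 0.000142/0.0186 = 0.00763. Swamee-Jain: f = 0.25/(log₁₀[0.00763/3.7 + 5.74/6758^0.9])² = 0.25/(log₁₀[0.00206 + 0.00205])² = 0.25/(-2.386)² = 0.04393.
Darcy-Weisbach: ΔP = f(L/D)(ρV²/2) = 0.04393·(71.1/0.0186)·(999·0.411²/2) = 0.04393·3823·84.38 = 1.417e+04 Pa.
Head loss h_f = ΔP/(ρg) = 1.417e+04/(999·9.81) = 1.45 m.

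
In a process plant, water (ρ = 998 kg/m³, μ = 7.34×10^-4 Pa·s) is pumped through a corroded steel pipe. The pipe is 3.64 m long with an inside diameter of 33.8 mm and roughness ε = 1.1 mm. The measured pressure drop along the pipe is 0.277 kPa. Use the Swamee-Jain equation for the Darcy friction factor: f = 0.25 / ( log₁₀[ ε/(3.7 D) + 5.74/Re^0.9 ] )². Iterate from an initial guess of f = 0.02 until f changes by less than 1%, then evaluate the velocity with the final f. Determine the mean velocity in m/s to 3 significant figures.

Rearranging Darcy-Weisbach: V = √(2·ΔP·D/(f·L·ρ)). With ε/D = 0.0011/0.0338 = 0.0325, iterate starting from f = 0.02:
  f = 0.02 → V = √(2·277·0.0338/(0.02·3.64·998)) = 0.5077 m/s; Re = ρVD/μ = 2.333e+04; f → 0.06104
  f = 0.06104 → V = 0.2906 m/s; Re = 1.335e+04; f → 0.06225
  f = 0.06225 → V = 0.2878 m/s; Re = 1.322e+04; f → 0.06227
Converged (Δf/f < 1%). With the final f = 0.06227: V = √(2·277·0.0338/(0.06227·3.64·998)) = 0.2877 m/s.

V ≈ 0.288 m/s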